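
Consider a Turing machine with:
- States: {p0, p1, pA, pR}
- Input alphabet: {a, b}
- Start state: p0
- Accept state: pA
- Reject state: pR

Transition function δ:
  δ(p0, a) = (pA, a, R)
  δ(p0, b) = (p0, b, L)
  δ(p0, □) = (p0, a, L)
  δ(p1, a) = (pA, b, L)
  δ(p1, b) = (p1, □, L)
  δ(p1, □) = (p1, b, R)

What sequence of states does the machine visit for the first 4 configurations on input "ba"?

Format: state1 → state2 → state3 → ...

Execution trace:
Initial: [p0]ba
Step 1: δ(p0, b) = (p0, b, L) → [p0]□ba
Step 2: δ(p0, □) = (p0, a, L) → [p0]□aba
Step 3: δ(p0, □) = (p0, a, L) → [p0]□aaba

State sequence: p0 → p0 → p0 → p0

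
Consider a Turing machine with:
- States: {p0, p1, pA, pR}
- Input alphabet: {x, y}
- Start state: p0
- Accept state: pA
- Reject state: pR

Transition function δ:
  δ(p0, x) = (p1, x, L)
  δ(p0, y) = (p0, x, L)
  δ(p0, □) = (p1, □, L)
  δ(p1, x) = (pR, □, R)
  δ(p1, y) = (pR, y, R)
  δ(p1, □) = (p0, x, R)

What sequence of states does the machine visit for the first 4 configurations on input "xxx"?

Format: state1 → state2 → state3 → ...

Execution trace:
Initial: [p0]xxx
Step 1: δ(p0, x) = (p1, x, L) → [p1]□xxx
Step 2: δ(p1, □) = (p0, x, R) → x[p0]xxx
Step 3: δ(p0, x) = (p1, x, L) → [p1]xxxx

State sequence: p0 → p1 → p0 → p1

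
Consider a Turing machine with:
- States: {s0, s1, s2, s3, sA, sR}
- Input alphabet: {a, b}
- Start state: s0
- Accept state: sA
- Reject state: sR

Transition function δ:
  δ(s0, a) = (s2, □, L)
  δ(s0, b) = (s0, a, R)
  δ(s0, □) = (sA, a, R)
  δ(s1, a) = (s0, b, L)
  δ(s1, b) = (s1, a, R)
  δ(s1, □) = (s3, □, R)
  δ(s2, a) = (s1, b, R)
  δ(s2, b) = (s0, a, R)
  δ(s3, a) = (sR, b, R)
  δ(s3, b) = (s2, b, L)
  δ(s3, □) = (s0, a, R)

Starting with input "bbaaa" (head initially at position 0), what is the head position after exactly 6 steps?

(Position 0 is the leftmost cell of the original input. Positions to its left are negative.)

Execution trace (head position shown):
Step 0: [s0]bbaaa  (head at position 0)
Step 1: move right → a[s0]baaa  (head at position 1)
Step 2: move right → aa[s0]aaa  (head at position 2)
Step 3: move left → a[s2]a□aa  (head at position 1)
Step 4: move right → ab[s1]□aa  (head at position 2)
Step 5: move right → ab□[s3]aa  (head at position 3)
Step 6: move right → ab□b[sR]a  (head at position 4)

After 6 steps, the head is at position 4.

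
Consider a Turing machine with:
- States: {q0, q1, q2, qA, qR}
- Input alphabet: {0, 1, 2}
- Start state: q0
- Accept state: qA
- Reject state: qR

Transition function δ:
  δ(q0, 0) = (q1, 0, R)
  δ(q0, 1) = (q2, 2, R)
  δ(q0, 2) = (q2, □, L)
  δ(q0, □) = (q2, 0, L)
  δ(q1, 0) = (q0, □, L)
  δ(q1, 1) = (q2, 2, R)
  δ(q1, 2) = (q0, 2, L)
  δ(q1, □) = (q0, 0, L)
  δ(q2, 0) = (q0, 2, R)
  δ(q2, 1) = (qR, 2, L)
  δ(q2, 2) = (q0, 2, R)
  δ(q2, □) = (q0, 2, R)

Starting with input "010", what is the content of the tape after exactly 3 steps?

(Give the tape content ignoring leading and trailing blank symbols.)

Execution trace:
Initial: [q0]010
Step 1: δ(q0, 0) = (q1, 0, R) → 0[q1]10
Step 2: δ(q1, 1) = (q2, 2, R) → 02[q2]0
Step 3: δ(q2, 0) = (q0, 2, R) → 022[q0]□

After 3 steps, the tape (ignoring leading/trailing blanks) is: 022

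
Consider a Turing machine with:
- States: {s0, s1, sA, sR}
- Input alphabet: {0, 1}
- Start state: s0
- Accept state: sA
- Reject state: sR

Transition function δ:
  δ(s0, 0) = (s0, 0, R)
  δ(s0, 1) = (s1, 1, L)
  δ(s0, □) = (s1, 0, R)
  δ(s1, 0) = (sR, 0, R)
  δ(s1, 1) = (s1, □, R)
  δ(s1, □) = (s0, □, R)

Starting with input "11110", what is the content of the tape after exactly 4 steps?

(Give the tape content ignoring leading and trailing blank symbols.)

Execution trace:
Initial: [s0]11110
Step 1: δ(s0, 1) = (s1, 1, L) → [s1]□11110
Step 2: δ(s1, □) = (s0, □, R) → □[s0]11110
Step 3: δ(s0, 1) = (s1, 1, L) → [s1]□11110
Step 4: δ(s1, □) = (s0, □, R) → □[s0]11110

After 4 steps, the tape (ignoring leading/trailing blanks) is: 11110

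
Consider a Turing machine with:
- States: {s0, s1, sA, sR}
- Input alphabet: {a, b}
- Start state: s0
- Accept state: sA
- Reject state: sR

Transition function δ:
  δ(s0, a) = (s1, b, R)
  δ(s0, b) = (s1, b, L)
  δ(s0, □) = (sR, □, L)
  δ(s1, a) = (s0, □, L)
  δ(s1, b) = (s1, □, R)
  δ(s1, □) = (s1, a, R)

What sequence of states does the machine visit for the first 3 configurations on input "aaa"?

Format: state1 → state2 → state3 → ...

Execution trace:
Initial: [s0]aaa
Step 1: δ(s0, a) = (s1, b, R) → b[s1]aa
Step 2: δ(s1, a) = (s0, □, L) → [s0]b□a

State sequence: s0 → s1 → s0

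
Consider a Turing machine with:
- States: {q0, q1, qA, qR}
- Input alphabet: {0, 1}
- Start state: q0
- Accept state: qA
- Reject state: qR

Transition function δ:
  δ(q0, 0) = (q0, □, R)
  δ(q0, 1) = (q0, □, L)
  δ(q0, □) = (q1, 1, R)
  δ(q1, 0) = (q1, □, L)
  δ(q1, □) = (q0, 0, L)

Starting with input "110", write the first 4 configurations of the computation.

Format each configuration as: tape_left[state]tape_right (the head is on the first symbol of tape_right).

Transitions applied:
Step 1: δ(q0, 1) = (q0, □, L)
Step 2: δ(q0, □) = (q1, 1, R)
Step 3: δ(q1, □) = (q0, 0, L)

The first 4 configurations are:
[q0]110 ⊢ [q0]□□10 ⊢ 1[q1]□10 ⊢ [q0]1010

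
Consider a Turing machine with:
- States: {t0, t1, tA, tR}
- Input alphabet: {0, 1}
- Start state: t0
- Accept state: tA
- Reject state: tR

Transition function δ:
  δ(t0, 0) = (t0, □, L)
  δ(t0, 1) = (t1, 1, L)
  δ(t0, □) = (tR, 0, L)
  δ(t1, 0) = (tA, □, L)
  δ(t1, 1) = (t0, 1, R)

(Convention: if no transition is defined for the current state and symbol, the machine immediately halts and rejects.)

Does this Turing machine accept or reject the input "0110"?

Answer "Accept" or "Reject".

Execution trace:
Initial: [t0]0110
Step 1: δ(t0, 0) = (t0, □, L) → [t0]□□110
Step 2: δ(t0, □) = (tR, 0, L) → [tR]□0□110

The machine reaches the reject state tR and halts.

Answer: Reject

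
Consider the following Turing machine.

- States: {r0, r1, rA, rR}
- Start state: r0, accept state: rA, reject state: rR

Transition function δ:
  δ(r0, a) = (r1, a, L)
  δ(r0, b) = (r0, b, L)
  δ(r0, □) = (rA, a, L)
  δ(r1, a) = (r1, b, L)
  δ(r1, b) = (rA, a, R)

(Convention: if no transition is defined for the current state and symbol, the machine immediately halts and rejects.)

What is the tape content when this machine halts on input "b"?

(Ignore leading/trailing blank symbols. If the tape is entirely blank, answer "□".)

Execution trace:
Initial: [r0]b
Step 1: δ(r0, b) = (r0, b, L) → [r0]□b
Step 2: δ(r0, □) = (rA, a, L) → [rA]□ab

The machine reaches the accept state rA and halts.

Final tape (ignoring leading/trailing blanks): ab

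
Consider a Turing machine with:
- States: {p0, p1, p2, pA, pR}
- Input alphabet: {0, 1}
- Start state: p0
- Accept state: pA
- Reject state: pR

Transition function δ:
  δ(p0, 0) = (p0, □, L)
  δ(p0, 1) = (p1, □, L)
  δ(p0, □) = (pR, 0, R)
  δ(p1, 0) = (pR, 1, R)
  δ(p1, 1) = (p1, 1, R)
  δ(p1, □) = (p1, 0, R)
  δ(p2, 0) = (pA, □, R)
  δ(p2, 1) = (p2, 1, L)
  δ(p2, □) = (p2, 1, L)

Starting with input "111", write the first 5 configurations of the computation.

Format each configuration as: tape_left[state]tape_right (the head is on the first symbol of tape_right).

Transitions applied:
Step 1: δ(p0, 1) = (p1, □, L)
Step 2: δ(p1, □) = (p1, 0, R)
Step 3: δ(p1, □) = (p1, 0, R)
Step 4: δ(p1, 1) = (p1, 1, R)

The first 5 configurations are:
[p0]111 ⊢ [p1]□□11 ⊢ 0[p1]□11 ⊢ 00[p1]11 ⊢ 001[p1]1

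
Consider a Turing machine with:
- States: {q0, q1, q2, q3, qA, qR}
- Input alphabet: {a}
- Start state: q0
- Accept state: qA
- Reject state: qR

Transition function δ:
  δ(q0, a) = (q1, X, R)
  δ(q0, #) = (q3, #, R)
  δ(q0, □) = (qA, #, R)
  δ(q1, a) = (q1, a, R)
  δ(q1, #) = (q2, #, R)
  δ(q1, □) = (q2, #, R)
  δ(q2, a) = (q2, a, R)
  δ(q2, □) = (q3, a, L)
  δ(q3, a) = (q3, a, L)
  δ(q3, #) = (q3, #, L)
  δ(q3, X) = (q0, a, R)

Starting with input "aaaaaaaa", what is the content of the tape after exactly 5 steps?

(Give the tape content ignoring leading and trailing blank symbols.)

Execution trace:
Initial: [q0]aaaaaaaa
Step 1: δ(q0, a) = (q1, X, R) → X[q1]aaaaaaa
Step 2: δ(q1, a) = (q1, a, R) → Xa[q1]aaaaaa
Step 3: δ(q1, a) = (q1, a, R) → Xaa[q1]aaaaa
Step 4: δ(q1, a) = (q1, a, R) → Xaaa[q1]aaaa
Step 5: δ(q1, a) = (q1, a, R) → Xaaaa[q1]aaa

After 5 steps, the tape (ignoring leading/trailing blanks) is: Xaaaaaaa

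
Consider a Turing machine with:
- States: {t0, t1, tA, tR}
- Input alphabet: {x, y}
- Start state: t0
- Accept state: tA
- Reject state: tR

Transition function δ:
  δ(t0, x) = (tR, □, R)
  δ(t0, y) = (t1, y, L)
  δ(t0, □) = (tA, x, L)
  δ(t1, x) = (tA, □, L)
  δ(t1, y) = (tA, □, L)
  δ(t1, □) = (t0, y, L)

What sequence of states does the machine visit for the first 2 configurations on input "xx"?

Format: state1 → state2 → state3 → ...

Execution trace:
Initial: [t0]xx
Step 1: δ(t0, x) = (tR, □, R) → □[tR]x

The machine reaches the reject state tR and halts.

State sequence: t0 → tR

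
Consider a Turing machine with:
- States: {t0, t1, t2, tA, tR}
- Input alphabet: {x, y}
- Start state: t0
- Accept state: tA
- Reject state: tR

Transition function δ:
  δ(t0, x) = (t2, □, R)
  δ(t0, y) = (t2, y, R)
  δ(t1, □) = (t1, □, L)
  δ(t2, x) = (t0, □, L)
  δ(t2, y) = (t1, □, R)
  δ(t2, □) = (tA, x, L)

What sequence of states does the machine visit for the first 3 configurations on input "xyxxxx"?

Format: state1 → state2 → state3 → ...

Execution trace:
Initial: [t0]xyxxxx
Step 1: δ(t0, x) = (t2, □, R) → □[t2]yxxxx
Step 2: δ(t2, y) = (t1, □, R) → □□[t1]xxxx

No transition is defined for δ(t1, x). By convention the machine halts and rejects.

State sequence: t0 → t2 → t1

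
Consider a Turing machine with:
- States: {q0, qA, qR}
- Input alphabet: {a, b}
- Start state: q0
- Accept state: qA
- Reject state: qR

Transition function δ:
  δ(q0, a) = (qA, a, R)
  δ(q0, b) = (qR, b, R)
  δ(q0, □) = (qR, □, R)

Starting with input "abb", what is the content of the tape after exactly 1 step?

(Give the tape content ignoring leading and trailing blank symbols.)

Execution trace:
Initial: [q0]abb
Step 1: δ(q0, a) = (qA, a, R) → a[qA]bb

The machine reaches the accept state qA and halts.

After 1 step, the tape (ignoring leading/trailing blanks) is: abb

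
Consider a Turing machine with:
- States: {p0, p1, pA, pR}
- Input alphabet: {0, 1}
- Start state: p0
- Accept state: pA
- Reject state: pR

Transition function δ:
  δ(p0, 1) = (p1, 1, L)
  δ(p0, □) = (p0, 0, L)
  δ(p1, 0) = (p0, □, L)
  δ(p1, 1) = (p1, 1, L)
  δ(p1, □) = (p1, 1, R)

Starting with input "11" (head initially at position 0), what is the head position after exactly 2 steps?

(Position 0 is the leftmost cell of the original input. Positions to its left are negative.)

Execution trace (head position shown):
Step 0: [p0]11  (head at position 0)
Step 1: move left → [p1]□11  (head at position -1)
Step 2: move right → 1[p1]11  (head at position 0)

After 2 steps, the head is at position 0.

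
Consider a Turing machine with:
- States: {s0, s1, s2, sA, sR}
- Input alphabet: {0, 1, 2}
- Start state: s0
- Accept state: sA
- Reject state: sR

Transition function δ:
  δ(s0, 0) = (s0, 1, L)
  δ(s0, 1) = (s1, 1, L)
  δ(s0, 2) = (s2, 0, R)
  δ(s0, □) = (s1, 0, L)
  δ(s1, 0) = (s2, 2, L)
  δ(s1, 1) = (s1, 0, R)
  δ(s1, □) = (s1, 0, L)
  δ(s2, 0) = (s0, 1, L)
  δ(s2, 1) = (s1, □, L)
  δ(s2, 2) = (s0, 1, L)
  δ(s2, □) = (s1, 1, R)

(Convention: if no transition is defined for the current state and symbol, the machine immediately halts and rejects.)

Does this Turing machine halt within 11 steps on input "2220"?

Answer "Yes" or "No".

Execution trace:
Initial: [s0]2220
Step 1: δ(s0, 2) = (s2, 0, R) → 0[s2]220
Step 2: δ(s2, 2) = (s0, 1, L) → [s0]0120
Step 3: δ(s0, 0) = (s0, 1, L) → [s0]□1120
Step 4: δ(s0, □) = (s1, 0, L) → [s1]□01120
Step 5: δ(s1, □) = (s1, 0, L) → [s1]□001120
Step 6: δ(s1, □) = (s1, 0, L) → [s1]□0001120
Step 7: δ(s1, □) = (s1, 0, L) → [s1]□00001120
Step 8: δ(s1, □) = (s1, 0, L) → [s1]□000001120
Step 9: δ(s1, □) = (s1, 0, L) → [s1]□0000001120
Step 10: δ(s1, □) = (s1, 0, L) → [s1]□00000001120
Step 11: δ(s1, □) = (s1, 0, L) → [s1]□000000001120

The machine has not reached a halting state after 11 steps.
The machine did not halt within the 11-step bound.

Answer: No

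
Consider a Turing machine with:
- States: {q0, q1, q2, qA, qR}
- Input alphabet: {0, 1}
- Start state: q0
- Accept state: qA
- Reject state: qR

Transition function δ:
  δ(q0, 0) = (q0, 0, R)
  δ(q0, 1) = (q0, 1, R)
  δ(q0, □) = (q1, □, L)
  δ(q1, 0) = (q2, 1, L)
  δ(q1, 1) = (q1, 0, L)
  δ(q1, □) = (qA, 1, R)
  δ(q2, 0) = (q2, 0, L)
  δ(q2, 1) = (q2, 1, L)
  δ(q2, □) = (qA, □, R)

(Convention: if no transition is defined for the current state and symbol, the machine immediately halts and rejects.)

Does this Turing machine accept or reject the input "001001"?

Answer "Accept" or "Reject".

Execution trace:
Initial: [q0]001001
Step 1: δ(q0, 0) = (q0, 0, R) → 0[q0]01001
Step 2: δ(q0, 0) = (q0, 0, R) → 00[q0]1001
Step 3: δ(q0, 1) = (q0, 1, R) → 001[q0]001
Step 4: δ(q0, 0) = (q0, 0, R) → 0010[q0]01
Step 5: δ(q0, 0) = (q0, 0, R) → 00100[q0]1
Step 6: δ(q0, 1) = (q0, 1, R) → 001001[q0]□
Step 7: δ(q0, □) = (q1, □, L) → 00100[q1]1□
Step 8: δ(q1, 1) = (q1, 0, L) → 0010[q1]00□
Step 9: δ(q1, 0) = (q2, 1, L) → 001[q2]010□
Step 10: δ(q2, 0) = (q2, 0, L) → 00[q2]1010□
Step 11: δ(q2, 1) = (q2, 1, L) → 0[q2]01010□
Step 12: δ(q2, 0) = (q2, 0, L) → [q2]001010□
Step 13: δ(q2, 0) = (q2, 0, L) → [q2]□001010□
Step 14: δ(q2, □) = (qA, □, R) → □[qA]001010□

The machine reaches the accept state qA and halts.

Answer: Accept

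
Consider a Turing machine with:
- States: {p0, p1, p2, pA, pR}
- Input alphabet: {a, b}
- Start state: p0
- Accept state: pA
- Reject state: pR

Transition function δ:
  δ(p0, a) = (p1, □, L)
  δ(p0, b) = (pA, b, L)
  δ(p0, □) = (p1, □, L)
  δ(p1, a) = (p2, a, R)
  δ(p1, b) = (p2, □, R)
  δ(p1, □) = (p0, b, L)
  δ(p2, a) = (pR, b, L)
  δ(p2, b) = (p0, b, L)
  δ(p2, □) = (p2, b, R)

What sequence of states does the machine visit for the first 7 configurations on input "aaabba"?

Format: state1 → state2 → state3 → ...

Execution trace:
Initial: [p0]aaabba
Step 1: δ(p0, a) = (p1, □, L) → [p1]□□aabba
Step 2: δ(p1, □) = (p0, b, L) → [p0]□b□aabba
Step 3: δ(p0, □) = (p1, □, L) → [p1]□□b□aabba
Step 4: δ(p1, □) = (p0, b, L) → [p0]□b□b□aabba
Step 5: δ(p0, □) = (p1, □, L) → [p1]□□b□b□aabba
Step 6: δ(p1, □) = (p0, b, L) → [p0]□b□b□b□aabba

State sequence: p0 → p1 → p0 → p1 → p0 → p1 → p0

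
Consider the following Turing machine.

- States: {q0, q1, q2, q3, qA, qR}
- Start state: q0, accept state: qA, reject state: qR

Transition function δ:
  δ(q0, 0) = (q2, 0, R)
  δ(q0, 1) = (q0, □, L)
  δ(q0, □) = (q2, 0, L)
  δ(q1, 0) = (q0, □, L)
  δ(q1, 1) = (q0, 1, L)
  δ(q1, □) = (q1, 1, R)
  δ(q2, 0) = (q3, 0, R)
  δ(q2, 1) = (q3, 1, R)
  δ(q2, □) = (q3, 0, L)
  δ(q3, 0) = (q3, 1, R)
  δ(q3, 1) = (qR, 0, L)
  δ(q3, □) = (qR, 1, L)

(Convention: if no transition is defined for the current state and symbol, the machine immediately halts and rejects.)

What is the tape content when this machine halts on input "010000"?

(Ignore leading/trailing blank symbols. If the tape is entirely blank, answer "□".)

Execution trace:
Initial: [q0]010000
Step 1: δ(q0, 0) = (q2, 0, R) → 0[q2]10000
Step 2: δ(q2, 1) = (q3, 1, R) → 01[q3]0000
Step 3: δ(q3, 0) = (q3, 1, R) → 011[q3]000
Step 4: δ(q3, 0) = (q3, 1, R) → 0111[q3]00
Step 5: δ(q3, 0) = (q3, 1, R) → 01111[q3]0
Step 6: δ(q3, 0) = (q3, 1, R) → 011111[q3]□
Step 7: δ(q3, □) = (qR, 1, L) → 01111[qR]11

The machine reaches the reject state qR and halts.

Final tape (ignoring leading/trailing blanks): 0111111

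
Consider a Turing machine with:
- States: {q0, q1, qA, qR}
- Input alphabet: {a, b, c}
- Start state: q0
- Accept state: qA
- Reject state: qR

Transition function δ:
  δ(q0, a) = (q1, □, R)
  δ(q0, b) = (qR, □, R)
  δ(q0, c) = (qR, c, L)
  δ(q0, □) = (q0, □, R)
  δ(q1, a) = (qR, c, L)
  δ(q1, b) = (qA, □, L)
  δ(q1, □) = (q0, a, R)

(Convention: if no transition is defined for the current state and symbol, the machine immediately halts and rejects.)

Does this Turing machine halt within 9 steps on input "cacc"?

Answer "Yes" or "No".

Execution trace:
Initial: [q0]cacc
Step 1: δ(q0, c) = (qR, c, L) → [qR]□cacc

The machine reaches the reject state qR and halts.
The machine halted after 1 step (within the 9-step bound).

Answer: Yes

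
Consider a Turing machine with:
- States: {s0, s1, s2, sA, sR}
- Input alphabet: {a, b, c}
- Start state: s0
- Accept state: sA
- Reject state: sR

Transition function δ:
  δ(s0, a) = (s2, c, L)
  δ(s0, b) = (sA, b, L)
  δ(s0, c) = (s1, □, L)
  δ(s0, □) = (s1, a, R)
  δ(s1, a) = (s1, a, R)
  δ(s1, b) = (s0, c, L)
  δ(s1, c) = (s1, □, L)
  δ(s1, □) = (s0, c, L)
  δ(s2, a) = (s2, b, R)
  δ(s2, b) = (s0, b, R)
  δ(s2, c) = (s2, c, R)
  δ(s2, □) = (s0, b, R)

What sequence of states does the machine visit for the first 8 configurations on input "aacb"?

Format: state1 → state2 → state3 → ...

Execution trace:
Initial: [s0]aacb
Step 1: δ(s0, a) = (s2, c, L) → [s2]□cacb
Step 2: δ(s2, □) = (s0, b, R) → b[s0]cacb
Step 3: δ(s0, c) = (s1, □, L) → [s1]b□acb
Step 4: δ(s1, b) = (s0, c, L) → [s0]□c□acb
Step 5: δ(s0, □) = (s1, a, R) → a[s1]c□acb
Step 6: δ(s1, c) = (s1, □, L) → [s1]a□□acb
Step 7: δ(s1, a) = (s1, a, R) → a[s1]□□acb

State sequence: s0 → s2 → s0 → s1 → s0 → s1 → s1 → s1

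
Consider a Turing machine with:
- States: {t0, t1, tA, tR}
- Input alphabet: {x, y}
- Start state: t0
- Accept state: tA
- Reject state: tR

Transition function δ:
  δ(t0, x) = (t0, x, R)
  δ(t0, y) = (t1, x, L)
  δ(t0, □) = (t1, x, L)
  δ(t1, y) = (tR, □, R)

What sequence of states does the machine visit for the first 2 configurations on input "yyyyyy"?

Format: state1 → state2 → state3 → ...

Execution trace:
Initial: [t0]yyyyyy
Step 1: δ(t0, y) = (t1, x, L) → [t1]□xyyyyy

No transition is defined for δ(t1, □). By convention the machine halts and rejects.

State sequence: t0 → t1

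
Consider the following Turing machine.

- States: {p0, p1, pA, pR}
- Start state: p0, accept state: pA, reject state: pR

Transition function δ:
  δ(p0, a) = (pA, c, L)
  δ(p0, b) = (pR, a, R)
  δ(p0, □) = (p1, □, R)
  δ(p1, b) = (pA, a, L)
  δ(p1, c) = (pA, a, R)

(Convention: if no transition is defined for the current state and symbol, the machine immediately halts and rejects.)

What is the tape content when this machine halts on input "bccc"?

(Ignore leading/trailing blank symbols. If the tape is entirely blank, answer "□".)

Execution trace:
Initial: [p0]bccc
Step 1: δ(p0, b) = (pR, a, R) → a[pR]ccc

The machine reaches the reject state pR and halts.

Final tape (ignoring leading/trailing blanks): accc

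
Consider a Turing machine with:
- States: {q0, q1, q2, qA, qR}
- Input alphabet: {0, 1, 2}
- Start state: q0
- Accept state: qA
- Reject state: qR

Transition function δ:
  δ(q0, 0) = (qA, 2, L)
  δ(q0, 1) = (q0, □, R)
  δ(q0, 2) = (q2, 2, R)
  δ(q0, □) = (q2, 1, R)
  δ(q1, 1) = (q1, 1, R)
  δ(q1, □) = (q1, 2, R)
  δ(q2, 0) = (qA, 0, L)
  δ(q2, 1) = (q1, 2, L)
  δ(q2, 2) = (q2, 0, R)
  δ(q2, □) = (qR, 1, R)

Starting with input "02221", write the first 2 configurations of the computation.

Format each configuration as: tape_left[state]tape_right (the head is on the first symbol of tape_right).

Transitions applied:
Step 1: δ(q0, 0) = (qA, 2, L)

The first 2 configurations are:
[q0]02221 ⊢ [qA]□22221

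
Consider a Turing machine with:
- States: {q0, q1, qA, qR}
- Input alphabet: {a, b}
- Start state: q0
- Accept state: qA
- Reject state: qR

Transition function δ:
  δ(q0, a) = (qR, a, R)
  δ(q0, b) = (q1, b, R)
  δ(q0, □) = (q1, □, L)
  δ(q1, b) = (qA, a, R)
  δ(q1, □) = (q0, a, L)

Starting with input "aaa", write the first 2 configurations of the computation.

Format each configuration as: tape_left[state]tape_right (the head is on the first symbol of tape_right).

Transitions applied:
Step 1: δ(q0, a) = (qR, a, R)

The first 2 configurations are:
[q0]aaa ⊢ a[qR]aa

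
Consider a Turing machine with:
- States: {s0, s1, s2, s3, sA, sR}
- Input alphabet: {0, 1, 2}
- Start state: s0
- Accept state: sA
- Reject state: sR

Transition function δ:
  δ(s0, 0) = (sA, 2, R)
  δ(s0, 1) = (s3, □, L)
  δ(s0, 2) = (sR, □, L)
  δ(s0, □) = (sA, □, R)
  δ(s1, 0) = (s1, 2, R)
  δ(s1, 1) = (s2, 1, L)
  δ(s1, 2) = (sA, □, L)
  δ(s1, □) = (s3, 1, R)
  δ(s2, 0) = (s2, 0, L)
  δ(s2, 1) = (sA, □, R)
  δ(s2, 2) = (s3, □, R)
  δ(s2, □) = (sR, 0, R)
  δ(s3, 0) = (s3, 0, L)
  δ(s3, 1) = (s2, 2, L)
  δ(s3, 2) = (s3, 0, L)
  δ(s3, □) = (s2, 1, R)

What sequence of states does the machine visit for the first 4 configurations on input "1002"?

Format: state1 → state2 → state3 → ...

Execution trace:
Initial: [s0]1002
Step 1: δ(s0, 1) = (s3, □, L) → [s3]□□002
Step 2: δ(s3, □) = (s2, 1, R) → 1[s2]□002
Step 3: δ(s2, □) = (sR, 0, R) → 10[sR]002

The machine reaches the reject state sR and halts.

State sequence: s0 → s3 → s2 → sR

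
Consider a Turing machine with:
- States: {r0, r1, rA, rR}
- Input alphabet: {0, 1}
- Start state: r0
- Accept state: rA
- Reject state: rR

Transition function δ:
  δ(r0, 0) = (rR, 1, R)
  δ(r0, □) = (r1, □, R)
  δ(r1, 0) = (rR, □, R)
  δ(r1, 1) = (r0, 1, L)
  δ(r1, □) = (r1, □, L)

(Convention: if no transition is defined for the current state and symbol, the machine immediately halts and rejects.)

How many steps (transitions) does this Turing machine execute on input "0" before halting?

Execution trace:
Initial: [r0]0
Step 1: δ(r0, 0) = (rR, 1, R) → 1[rR]□

The machine reaches the reject state rR and halts.

The machine executed 1 step before halting.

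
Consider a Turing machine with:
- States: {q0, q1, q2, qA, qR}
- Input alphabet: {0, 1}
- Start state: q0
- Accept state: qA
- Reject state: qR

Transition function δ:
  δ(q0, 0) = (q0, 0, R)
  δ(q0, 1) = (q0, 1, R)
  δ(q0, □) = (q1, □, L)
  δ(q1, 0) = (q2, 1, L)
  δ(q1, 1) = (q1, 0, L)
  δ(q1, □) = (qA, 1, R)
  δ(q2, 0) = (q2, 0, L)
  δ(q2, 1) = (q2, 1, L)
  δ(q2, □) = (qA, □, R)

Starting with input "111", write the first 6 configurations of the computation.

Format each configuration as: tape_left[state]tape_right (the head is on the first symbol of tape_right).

Transitions applied:
Step 1: δ(q0, 1) = (q0, 1, R)
Step 2: δ(q0, 1) = (q0, 1, R)
Step 3: δ(q0, 1) = (q0, 1, R)
Step 4: δ(q0, □) = (q1, □, L)
Step 5: δ(q1, 1) = (q1, 0, L)

The first 6 configurations are:
[q0]111 ⊢ 1[q0]11 ⊢ 11[q0]1 ⊢ 111[q0]□ ⊢ 11[q1]1□ ⊢ 1[q1]10□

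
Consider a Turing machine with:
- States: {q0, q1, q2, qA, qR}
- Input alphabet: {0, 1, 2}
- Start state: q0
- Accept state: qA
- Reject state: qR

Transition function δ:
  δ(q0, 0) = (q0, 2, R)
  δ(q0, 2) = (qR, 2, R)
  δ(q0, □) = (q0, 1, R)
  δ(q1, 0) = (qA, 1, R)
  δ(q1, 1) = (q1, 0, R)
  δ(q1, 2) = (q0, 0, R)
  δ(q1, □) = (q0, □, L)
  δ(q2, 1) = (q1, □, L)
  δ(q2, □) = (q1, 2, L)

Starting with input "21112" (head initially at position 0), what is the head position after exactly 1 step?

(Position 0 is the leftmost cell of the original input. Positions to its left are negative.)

Execution trace (head position shown):
Step 0: [q0]21112  (head at position 0)
Step 1: move right → 2[qR]1112  (head at position 1)

After 1 step, the head is at position 1.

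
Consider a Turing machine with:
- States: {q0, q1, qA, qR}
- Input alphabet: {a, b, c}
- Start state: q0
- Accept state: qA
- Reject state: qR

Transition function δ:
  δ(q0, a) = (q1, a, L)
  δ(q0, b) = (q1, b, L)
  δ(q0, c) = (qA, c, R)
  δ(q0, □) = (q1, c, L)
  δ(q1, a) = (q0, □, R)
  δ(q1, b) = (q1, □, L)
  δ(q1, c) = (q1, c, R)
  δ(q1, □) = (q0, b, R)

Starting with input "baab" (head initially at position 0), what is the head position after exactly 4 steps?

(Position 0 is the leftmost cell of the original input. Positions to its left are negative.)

Execution trace (head position shown):
Step 0: [q0]baab  (head at position 0)
Step 1: move left → [q1]□baab  (head at position -1)
Step 2: move right → b[q0]baab  (head at position 0)
Step 3: move left → [q1]bbaab  (head at position -1)
Step 4: move left → [q1]□□baab  (head at position -2)

After 4 steps, the head is at position -2.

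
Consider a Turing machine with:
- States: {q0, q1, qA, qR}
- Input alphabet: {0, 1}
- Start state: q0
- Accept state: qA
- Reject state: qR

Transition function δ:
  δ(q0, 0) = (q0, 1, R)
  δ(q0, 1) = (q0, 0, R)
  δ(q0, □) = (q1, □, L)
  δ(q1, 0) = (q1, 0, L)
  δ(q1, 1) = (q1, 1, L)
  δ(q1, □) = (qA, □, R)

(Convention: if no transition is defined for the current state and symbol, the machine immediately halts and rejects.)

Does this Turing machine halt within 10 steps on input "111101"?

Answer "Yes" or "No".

Execution trace:
Initial: [q0]111101
Step 1: δ(q0, 1) = (q0, 0, R) → 0[q0]11101
Step 2: δ(q0, 1) = (q0, 0, R) → 00[q0]1101
Step 3: δ(q0, 1) = (q0, 0, R) → 000[q0]101
Step 4: δ(q0, 1) = (q0, 0, R) → 0000[q0]01
Step 5: δ(q0, 0) = (q0, 1, R) → 00001[q0]1
Step 6: δ(q0, 1) = (q0, 0, R) → 000010[q0]□
Step 7: δ(q0, □) = (q1, □, L) → 00001[q1]0□
Step 8: δ(q1, 0) = (q1, 0, L) → 0000[q1]10□
Step 9: δ(q1, 1) = (q1, 1, L) → 000[q1]010□
Step 10: δ(q1, 0) = (q1, 0, L) → 00[q1]0010□

The machine has not reached a halting state after 10 steps.
The machine did not halt within the 10-step bound.

Answer: No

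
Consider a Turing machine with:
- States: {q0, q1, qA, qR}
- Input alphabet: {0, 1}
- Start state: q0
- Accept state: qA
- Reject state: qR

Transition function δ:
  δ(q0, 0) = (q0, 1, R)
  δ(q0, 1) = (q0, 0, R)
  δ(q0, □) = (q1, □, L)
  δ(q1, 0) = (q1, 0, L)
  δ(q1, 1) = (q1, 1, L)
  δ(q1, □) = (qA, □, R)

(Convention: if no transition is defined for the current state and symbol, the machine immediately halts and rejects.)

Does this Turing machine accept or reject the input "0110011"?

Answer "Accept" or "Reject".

Execution trace:
Initial: [q0]0110011
Step 1: δ(q0, 0) = (q0, 1, R) → 1[q0]110011
Step 2: δ(q0, 1) = (q0, 0, R) → 10[q0]10011
Step 3: δ(q0, 1) = (q0, 0, R) → 100[q0]0011
Step 4: δ(q0, 0) = (q0, 1, R) → 1001[q0]011
Step 5: δ(q0, 0) = (q0, 1, R) → 10011[q0]11
Step 6: δ(q0, 1) = (q0, 0, R) → 100110[q0]1
Step 7: δ(q0, 1) = (q0, 0, R) → 1001100[q0]□
Step 8: δ(q0, □) = (q1, □, L) → 100110[q1]0□
Step 9: δ(q1, 0) = (q1, 0, L) → 10011[q1]00□
Step 10: δ(q1, 0) = (q1, 0, L) → 1001[q1]100□
Step 11: δ(q1, 1) = (q1, 1, L) → 100[q1]1100□
Step 12: δ(q1, 1) = (q1, 1, L) → 10[q1]01100□
Step 13: δ(q1, 0) = (q1, 0, L) → 1[q1]001100□
Step 14: δ(q1, 0) = (q1, 0, L) → [q1]1001100□
Step 15: δ(q1, 1) = (q1, 1, L) → [q1]□1001100□
Step 16: δ(q1, □) = (qA, □, R) → □[qA]1001100□

The machine reaches the accept state qA and halts.

Answer: Accept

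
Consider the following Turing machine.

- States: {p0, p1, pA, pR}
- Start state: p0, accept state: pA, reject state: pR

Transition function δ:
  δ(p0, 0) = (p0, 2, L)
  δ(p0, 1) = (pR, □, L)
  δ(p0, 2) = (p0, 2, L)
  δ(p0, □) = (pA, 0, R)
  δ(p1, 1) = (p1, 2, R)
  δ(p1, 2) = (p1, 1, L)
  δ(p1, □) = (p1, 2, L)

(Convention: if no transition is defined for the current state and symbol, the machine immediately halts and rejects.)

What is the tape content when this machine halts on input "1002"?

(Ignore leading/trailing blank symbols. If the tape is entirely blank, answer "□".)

Execution trace:
Initial: [p0]1002
Step 1: δ(p0, 1) = (pR, □, L) → [pR]□□002

The machine reaches the reject state pR and halts.

Final tape (ignoring leading/trailing blanks): 002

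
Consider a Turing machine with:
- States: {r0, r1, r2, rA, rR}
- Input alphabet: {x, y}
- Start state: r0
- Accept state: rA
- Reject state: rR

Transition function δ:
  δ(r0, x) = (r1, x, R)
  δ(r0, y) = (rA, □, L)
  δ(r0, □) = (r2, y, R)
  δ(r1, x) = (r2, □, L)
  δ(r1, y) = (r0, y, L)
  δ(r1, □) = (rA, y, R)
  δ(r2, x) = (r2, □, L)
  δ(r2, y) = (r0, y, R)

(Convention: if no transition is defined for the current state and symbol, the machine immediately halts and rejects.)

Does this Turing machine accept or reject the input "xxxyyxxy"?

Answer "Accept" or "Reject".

Execution trace:
Initial: [r0]xxxyyxxy
Step 1: δ(r0, x) = (r1, x, R) → x[r1]xxyyxxy
Step 2: δ(r1, x) = (r2, □, L) → [r2]x□xyyxxy
Step 3: δ(r2, x) = (r2, □, L) → [r2]□□□xyyxxy

No transition is defined for δ(r2, □). By convention the machine halts and rejects.

Answer: Reject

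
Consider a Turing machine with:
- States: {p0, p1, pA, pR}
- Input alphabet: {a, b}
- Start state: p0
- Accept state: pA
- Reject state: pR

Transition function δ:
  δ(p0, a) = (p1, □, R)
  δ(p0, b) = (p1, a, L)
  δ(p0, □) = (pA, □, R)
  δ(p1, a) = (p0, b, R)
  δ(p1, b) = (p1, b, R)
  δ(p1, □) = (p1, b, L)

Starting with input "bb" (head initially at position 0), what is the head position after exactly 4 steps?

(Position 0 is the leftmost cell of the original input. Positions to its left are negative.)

Execution trace (head position shown):
Step 0: [p0]bb  (head at position 0)
Step 1: move left → [p1]□ab  (head at position -1)
Step 2: move left → [p1]□bab  (head at position -2)
Step 3: move left → [p1]□bbab  (head at position -3)
Step 4: move left → [p1]□bbbab  (head at position -4)

After 4 steps, the head is at position -4.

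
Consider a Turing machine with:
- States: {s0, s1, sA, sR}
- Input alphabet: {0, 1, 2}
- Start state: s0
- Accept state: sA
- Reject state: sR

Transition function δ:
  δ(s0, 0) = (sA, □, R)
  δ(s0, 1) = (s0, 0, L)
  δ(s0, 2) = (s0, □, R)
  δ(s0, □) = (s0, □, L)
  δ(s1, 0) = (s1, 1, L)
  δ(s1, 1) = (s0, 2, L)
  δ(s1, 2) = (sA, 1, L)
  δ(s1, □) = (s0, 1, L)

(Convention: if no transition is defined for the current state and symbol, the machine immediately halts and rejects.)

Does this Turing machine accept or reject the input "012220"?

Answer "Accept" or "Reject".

Execution trace:
Initial: [s0]012220
Step 1: δ(s0, 0) = (sA, □, R) → □[sA]12220

The machine reaches the accept state sA and halts.

Answer: Accept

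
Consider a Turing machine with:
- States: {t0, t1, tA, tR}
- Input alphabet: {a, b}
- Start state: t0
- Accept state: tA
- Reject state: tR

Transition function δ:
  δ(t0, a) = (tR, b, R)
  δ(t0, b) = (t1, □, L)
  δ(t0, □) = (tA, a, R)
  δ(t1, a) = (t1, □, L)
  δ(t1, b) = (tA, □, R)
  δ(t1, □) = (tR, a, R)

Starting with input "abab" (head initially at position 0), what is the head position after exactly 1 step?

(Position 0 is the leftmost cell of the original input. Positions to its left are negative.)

Execution trace (head position shown):
Step 0: [t0]abab  (head at position 0)
Step 1: move right → b[tR]bab  (head at position 1)

After 1 step, the head is at position 1.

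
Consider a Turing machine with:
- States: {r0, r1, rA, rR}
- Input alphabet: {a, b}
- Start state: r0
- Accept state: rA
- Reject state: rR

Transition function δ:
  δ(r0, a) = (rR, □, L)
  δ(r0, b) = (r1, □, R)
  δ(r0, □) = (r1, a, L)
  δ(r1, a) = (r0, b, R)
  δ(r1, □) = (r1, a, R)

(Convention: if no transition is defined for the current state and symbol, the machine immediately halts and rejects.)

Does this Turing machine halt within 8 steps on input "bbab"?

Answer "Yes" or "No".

Execution trace:
Initial: [r0]bbab
Step 1: δ(r0, b) = (r1, □, R) → □[r1]bab

No transition is defined for δ(r1, b). By convention the machine halts and rejects.
The machine halted after 1 step (within the 8-step bound).

Answer: Yes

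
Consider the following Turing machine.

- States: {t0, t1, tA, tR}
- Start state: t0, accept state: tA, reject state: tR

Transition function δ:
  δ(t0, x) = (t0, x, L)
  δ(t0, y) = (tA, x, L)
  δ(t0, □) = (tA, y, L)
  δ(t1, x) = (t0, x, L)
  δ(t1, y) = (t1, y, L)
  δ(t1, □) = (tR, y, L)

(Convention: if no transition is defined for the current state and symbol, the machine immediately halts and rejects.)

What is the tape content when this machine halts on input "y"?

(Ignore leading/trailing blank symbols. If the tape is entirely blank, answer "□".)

Execution trace:
Initial: [t0]y
Step 1: δ(t0, y) = (tA, x, L) → [tA]□x

The machine reaches the accept state tA and halts.

Final tape (ignoring leading/trailing blanks): x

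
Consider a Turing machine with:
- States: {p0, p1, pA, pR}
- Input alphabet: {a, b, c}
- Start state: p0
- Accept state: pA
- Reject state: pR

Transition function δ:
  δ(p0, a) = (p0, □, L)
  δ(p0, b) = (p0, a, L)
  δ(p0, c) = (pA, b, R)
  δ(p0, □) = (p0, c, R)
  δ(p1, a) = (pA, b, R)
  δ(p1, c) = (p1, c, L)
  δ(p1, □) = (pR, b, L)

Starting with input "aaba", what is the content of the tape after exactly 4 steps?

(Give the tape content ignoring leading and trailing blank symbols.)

Execution trace:
Initial: [p0]aaba
Step 1: δ(p0, a) = (p0, □, L) → [p0]□□aba
Step 2: δ(p0, □) = (p0, c, R) → c[p0]□aba
Step 3: δ(p0, □) = (p0, c, R) → cc[p0]aba
Step 4: δ(p0, a) = (p0, □, L) → c[p0]c□ba

After 4 steps, the tape (ignoring leading/trailing blanks) is: cc□ba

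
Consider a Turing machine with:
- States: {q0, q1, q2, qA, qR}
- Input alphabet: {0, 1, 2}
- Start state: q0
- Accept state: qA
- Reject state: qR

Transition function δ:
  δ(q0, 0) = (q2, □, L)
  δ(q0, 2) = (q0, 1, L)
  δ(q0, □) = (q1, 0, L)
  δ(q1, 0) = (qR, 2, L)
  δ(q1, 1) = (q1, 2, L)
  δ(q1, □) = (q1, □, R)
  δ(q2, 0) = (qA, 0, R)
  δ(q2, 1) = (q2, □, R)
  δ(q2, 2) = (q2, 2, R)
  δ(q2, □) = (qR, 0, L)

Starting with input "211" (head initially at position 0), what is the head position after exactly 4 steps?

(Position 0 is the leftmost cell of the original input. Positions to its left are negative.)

Execution trace (head position shown):
Step 0: [q0]211  (head at position 0)
Step 1: move left → [q0]□111  (head at position -1)
Step 2: move left → [q1]□0111  (head at position -2)
Step 3: move right → □[q1]0111  (head at position -1)
Step 4: move left → [qR]□2111  (head at position -2)

After 4 steps, the head is at position -2.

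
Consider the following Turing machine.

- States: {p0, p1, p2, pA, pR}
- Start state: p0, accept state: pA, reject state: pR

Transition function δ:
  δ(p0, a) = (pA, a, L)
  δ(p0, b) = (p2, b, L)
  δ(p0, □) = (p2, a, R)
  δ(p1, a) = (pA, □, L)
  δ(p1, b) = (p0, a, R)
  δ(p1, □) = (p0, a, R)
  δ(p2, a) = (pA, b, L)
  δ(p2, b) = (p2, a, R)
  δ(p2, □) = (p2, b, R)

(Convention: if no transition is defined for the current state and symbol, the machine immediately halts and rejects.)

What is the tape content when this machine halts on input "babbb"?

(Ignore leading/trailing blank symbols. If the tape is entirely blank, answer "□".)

Execution trace:
Initial: [p0]babbb
Step 1: δ(p0, b) = (p2, b, L) → [p2]□babbb
Step 2: δ(p2, □) = (p2, b, R) → b[p2]babbb
Step 3: δ(p2, b) = (p2, a, R) → ba[p2]abbb
Step 4: δ(p2, a) = (pA, b, L) → b[pA]abbbb

The machine reaches the accept state pA and halts.

Final tape (ignoring leading/trailing blanks): babbbb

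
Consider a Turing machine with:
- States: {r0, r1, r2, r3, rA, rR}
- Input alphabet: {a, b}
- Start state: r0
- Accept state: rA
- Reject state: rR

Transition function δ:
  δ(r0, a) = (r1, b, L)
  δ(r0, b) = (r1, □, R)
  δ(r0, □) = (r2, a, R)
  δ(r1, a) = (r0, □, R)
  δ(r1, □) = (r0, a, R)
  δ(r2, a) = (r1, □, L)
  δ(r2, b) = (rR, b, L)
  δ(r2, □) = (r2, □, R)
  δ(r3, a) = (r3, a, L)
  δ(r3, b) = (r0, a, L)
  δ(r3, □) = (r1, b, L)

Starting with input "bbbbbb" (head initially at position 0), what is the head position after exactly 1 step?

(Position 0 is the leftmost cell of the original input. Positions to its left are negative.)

Execution trace (head position shown):
Step 0: [r0]bbbbbb  (head at position 0)
Step 1: move right → □[r1]bbbbb  (head at position 1)

After 1 step, the head is at position 1.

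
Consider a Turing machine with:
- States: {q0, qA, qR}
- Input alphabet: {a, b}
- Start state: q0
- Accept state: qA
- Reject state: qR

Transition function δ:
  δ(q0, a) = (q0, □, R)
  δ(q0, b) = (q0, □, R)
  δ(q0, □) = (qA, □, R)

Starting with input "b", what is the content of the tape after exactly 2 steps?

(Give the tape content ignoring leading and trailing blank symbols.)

Execution trace:
Initial: [q0]b
Step 1: δ(q0, b) = (q0, □, R) → □[q0]□
Step 2: δ(q0, □) = (qA, □, R) → □□[qA]□

The machine reaches the accept state qA and halts.

After 2 steps, the tape (ignoring leading/trailing blanks) is: □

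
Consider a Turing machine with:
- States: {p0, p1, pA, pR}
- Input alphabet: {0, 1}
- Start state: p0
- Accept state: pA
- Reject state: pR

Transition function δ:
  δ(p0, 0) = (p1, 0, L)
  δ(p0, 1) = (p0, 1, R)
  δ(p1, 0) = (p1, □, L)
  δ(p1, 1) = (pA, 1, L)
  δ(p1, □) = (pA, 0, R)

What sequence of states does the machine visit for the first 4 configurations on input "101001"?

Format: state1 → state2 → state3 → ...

Execution trace:
Initial: [p0]101001
Step 1: δ(p0, 1) = (p0, 1, R) → 1[p0]01001
Step 2: δ(p0, 0) = (p1, 0, L) → [p1]101001
Step 3: δ(p1, 1) = (pA, 1, L) → [pA]□101001

The machine reaches the accept state pA and halts.

State sequence: p0 → p0 → p1 → pA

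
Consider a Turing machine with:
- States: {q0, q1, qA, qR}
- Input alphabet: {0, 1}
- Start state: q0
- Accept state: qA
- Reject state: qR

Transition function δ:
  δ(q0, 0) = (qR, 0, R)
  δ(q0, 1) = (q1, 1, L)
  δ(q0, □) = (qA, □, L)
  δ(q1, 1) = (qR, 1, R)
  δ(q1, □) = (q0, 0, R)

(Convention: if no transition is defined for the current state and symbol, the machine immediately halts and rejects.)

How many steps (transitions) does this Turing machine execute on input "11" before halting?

Execution trace:
Initial: [q0]11
Step 1: δ(q0, 1) = (q1, 1, L) → [q1]□11
Step 2: δ(q1, □) = (q0, 0, R) → 0[q0]11
Step 3: δ(q0, 1) = (q1, 1, L) → [q1]011

No transition is defined for δ(q1, 0). By convention the machine halts and rejects.

The machine executed 3 steps before halting.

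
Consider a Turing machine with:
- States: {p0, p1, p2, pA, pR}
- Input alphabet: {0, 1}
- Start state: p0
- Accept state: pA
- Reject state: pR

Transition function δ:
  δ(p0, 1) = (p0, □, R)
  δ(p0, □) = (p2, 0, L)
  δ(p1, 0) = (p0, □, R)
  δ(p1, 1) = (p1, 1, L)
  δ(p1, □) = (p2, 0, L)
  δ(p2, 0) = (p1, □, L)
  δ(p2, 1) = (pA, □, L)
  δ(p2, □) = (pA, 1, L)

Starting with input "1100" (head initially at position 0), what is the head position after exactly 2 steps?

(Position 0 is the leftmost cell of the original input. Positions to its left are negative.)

Execution trace (head position shown):
Step 0: [p0]1100  (head at position 0)
Step 1: move right → □[p0]100  (head at position 1)
Step 2: move right → □□[p0]00  (head at position 2)

After 2 steps, the head is at position 2.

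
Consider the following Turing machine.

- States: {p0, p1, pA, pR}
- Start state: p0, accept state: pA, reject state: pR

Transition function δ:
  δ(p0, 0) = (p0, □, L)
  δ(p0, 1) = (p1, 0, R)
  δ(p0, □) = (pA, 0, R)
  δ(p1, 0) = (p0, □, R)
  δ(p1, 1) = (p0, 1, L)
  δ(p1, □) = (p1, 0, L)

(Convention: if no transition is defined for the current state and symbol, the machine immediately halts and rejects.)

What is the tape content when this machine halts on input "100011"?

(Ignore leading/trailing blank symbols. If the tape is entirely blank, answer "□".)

Execution trace:
Initial: [p0]100011
Step 1: δ(p0, 1) = (p1, 0, R) → 0[p1]00011
Step 2: δ(p1, 0) = (p0, □, R) → 0□[p0]0011
Step 3: δ(p0, 0) = (p0, □, L) → 0[p0]□□011
Step 4: δ(p0, □) = (pA, 0, R) → 00[pA]□011

The machine reaches the accept state pA and halts.

Final tape (ignoring leading/trailing blanks): 00□011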